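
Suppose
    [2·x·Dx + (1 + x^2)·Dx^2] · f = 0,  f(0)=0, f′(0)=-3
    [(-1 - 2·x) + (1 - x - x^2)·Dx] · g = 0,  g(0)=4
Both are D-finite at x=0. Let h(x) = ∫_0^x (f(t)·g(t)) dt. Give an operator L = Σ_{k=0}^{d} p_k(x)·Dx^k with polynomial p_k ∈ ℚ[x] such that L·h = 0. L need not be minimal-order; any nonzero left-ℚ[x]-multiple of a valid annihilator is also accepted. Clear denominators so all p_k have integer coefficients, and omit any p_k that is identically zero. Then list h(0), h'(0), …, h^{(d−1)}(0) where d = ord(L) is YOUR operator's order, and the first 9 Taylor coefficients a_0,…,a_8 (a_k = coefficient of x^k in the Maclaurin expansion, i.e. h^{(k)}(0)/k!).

f: a_k = 0, -3, 0, 1, 0, -3/5, 0, 3/7, 0, …
g: a_k = 4, 4, 8, 12, 20, 32, 52, 84, 136, …
Product ⇒ symmetric product L₀, ord ≤ 2.
Integrate: L := L₀·Dx.
L = (2 + 2·x + 6·x^2)·Dx + (2 + 2·x + 4·x^2 + 6·x^3)·Dx^2 + (-1 + x + x^3 + x^4)·Dx^3  (order 3).
h: a_k = 0, 0, -6, -4, -5, -32/5, -136/15, -432/35, -1217/70, …
ICs: h(0) = 0, h′(0) = 0, h′′(0) = -12.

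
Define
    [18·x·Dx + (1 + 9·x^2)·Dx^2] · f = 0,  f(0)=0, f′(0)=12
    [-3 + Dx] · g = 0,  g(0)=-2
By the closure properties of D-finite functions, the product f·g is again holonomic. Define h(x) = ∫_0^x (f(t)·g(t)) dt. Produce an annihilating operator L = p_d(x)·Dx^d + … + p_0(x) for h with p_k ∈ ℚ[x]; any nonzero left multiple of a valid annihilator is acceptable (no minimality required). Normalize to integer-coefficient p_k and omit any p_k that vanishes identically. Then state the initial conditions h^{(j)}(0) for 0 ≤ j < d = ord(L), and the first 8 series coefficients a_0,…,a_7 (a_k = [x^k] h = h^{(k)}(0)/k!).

f: a_k = 0, 12, 0, -36, 0, 972/5, 0, -8748/7, …
g: a_k = -2, -6, -9, -9, -27/4, -81/20, -81/40, -243/280, …
Sym-product of L_f,L_g gives L₀ (≤ ord 2).
Integrate: L := L₀·Dx.
L = (9 - 54·x + 81·x^2)·Dx + (-6 + 18·x - 54·x^2)·Dx^2 + (1 + 9·x^2)·Dx^3  (order 3).
h: a_k = 0, 0, -12, -24, -9, 108/5, -243/10, -891/7, …
ICs: h(0) = 0, h′(0) = 0, h′′(0) = -24.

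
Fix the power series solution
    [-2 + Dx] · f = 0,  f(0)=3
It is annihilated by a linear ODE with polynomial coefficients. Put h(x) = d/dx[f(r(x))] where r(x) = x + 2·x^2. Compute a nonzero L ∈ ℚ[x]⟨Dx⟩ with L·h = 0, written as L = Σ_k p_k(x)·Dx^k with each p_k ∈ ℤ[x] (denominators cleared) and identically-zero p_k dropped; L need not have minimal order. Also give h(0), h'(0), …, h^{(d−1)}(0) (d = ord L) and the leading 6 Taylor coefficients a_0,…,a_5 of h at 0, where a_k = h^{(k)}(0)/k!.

f: a_k = 3, 6, 6, 4, 2, 4/5, …
Change of var in L_f (x↦r) gives L₀.
Derive L from L₀ (diff closure).
L = (6 + 16·x + 32·x^2) + (-1 - 4·x)·Dx  (order 1).
h: a_k = 6, 36, 84, 200, 324, 2648/5, …
ICs: h(0) = 6.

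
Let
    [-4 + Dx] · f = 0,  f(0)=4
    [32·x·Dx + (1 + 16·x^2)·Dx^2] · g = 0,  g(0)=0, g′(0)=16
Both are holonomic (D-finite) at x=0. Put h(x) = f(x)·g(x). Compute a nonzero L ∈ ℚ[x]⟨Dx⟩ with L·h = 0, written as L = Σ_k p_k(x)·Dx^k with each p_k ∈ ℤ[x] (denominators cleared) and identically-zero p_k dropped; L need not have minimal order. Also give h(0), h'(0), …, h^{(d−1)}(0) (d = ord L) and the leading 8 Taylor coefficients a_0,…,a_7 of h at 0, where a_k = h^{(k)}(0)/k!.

L = (16 - 128·x + 256·x^2) + (-8 + 32·x - 128·x^2)·Dx + (1 + 16·x^2)·Dx^2  (order 2).
h: a_k = 0, 64, 256, 512/3, -2048/3, 6144/5, 90112/9, -507904/35, …
ICs: h(0) = 0, h′(0) = 64.

f: a_k = 4, 16, 32, 128/3, 128/3, 512/15, 1024/45, 4096/315, …
g: a_k = 0, 16, 0, -256/3, 0, 4096/5, 0, -65536/7, …
Product ⇒ symmetric product L₀, ord ≤ 2.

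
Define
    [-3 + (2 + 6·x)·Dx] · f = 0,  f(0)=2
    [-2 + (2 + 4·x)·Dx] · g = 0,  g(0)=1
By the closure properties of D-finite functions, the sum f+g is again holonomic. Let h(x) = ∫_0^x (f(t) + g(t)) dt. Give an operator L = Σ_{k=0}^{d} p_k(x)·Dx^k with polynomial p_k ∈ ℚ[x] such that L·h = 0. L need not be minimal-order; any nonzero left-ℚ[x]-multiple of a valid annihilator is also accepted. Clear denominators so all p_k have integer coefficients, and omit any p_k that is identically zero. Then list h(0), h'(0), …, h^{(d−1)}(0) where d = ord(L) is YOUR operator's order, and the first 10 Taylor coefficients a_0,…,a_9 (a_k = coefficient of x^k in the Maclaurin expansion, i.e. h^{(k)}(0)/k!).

f: a_k = 2, 3, -9/4, 27/8, -405/64, 1701/128, -15309/512, 72171/1024, -2814669/16384, 14073345/32768, …
g: a_k = 1, 1, -1/2, 1/2, -5/8, 7/8, -21/16, 33/16, -429/128, 715/128, …
Weyl lclm of L_f,L_g ⇒ L₀ (ord ≤ 2).
h=∫h₀ ⇒ L = L₀·Dx.
L = -3·Dx + (5 + 12·x)·Dx^2 + (2 + 10·x + 12·x^2)·Dx^3  (order 3).
h: a_k = 0, 3, 2, -11/12, 31/32, -89/64, 1813/768, -2283/512, 74283/8192, -956527/49152, …
ICs: h(0) = 0, h′(0) = 3, h′′(0) = 4.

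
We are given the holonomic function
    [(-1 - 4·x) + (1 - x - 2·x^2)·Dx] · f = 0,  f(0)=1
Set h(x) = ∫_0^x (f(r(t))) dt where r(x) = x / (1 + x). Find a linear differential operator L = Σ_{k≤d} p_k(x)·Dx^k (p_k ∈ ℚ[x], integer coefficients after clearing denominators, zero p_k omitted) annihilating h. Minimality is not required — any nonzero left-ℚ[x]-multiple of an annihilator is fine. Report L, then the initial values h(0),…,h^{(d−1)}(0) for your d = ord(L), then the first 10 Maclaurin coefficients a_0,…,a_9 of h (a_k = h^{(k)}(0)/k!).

f: a_k = 1, 1, 3, 5, 11, 21, 43, 85, 171, 341, …
Substitute x→r, Dx→(1/r')Dx; clear ⇒ L₀.
Integrate: L := L₀·Dx.
L = (1 + 5·x)·Dx + (-1 - 2·x + x^2 + 2·x^3)·Dx^2  (order 2).
h: a_k = 0, 1, 1/2, 2/3, 0, 4/5, -2/3, 12/7, -5/2, 44/9, …
ICs: h(0) = 0, h′(0) = 1.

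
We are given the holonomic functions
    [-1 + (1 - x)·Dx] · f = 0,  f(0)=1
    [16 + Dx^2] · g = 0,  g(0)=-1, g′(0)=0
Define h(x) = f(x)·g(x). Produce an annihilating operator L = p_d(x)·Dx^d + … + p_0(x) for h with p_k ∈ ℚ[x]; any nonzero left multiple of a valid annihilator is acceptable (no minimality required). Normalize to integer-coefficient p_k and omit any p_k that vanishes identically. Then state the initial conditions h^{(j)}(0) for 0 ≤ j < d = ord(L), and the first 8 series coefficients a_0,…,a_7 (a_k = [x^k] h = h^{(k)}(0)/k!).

f: a_k = 1, 1, 1, 1, 1, 1, 1, 1, …
g: a_k = -1, 0, 8, 0, -32/3, 0, 256/45, 0, …
h₀=f·g: eliminate ⇒ L₀, order ≤ 1·2.
L = (-16 + 16·x) + 2·Dx + (-1 + x)·Dx^2  (order 2).
h: a_k = -1, -1, 7, 7, -11/3, -11/3, 91/45, 91/45, …
ICs: h(0) = -1, h′(0) = -1.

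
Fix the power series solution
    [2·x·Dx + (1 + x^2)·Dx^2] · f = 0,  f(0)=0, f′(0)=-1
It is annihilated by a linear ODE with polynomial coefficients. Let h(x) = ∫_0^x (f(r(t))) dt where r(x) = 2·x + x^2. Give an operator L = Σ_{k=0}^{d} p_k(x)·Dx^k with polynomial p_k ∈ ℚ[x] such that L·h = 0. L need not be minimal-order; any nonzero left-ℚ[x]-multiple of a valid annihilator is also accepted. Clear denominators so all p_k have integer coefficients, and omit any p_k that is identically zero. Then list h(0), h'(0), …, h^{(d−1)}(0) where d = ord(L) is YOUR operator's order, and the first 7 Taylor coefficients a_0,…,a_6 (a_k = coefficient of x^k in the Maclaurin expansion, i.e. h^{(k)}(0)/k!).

f: a_k = 0, -1, 0, 1/3, 0, -1/5, 0, …
Change of var in L_f (x↦r) gives L₀.
Integrate: L := L₀·Dx.
L = (-1 + 8·x + 16·x^2 + 12·x^3 + 3·x^4)·Dx^2 + (1 + x + 4·x^2 + 8·x^3 + 5·x^4 + x^5)·Dx^3  (order 3).
h: a_k = 0, 0, -1, -1/3, 2/3, 4/5, -11/15, …
ICs: h(0) = 0, h′(0) = 0, h′′(0) = -2.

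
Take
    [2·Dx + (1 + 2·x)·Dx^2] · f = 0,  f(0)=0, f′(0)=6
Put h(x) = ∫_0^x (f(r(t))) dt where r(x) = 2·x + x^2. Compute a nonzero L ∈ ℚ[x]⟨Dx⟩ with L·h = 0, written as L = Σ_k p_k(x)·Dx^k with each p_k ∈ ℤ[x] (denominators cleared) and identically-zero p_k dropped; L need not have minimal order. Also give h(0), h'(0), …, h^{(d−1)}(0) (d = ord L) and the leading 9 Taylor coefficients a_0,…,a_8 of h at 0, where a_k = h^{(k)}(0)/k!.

L = (3 + 4·x + 2·x^2)·Dx^2 + (1 + 5·x + 6·x^2 + 2·x^3)·Dx^3  (order 3).
h: a_k = 0, 0, 6, -6, 10, -102/5, 232/5, -792/7, 2028/7, …
ICs: h(0) = 0, h′(0) = 0, h′′(0) = 12.

f: a_k = 0, 6, -6, 8, -12, 96/5, -32, 384/7, -96, …
Change of var in L_f (x↦r) gives L₀.
h=∫h₀ ⇒ L = L₀·Dx.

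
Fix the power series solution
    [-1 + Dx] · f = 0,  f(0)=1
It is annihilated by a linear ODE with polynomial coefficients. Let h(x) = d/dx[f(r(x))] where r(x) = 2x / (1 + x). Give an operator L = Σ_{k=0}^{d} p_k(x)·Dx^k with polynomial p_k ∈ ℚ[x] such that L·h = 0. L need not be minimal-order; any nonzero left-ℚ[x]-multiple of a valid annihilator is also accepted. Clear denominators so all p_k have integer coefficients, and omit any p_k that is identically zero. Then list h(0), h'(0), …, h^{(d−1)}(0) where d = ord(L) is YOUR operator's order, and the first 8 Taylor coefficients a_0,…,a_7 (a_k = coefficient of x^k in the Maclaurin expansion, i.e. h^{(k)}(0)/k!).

f: a_k = 1, 1, 1/2, 1/6, 1/24, 1/120, 1/720, 1/5040, …
L₀ from L_f via x↦r, Dx↦r'^{-1}Dx.
h₀' ⇒ L via d/dx closure of L₀.
L = -2·x + (-1 - 2·x - x^2)·Dx  (order 1).
h: a_k = 2, 0, -2, 8/3, -2, 8/15, 10/9, -256/105, …
ICs: h(0) = 2.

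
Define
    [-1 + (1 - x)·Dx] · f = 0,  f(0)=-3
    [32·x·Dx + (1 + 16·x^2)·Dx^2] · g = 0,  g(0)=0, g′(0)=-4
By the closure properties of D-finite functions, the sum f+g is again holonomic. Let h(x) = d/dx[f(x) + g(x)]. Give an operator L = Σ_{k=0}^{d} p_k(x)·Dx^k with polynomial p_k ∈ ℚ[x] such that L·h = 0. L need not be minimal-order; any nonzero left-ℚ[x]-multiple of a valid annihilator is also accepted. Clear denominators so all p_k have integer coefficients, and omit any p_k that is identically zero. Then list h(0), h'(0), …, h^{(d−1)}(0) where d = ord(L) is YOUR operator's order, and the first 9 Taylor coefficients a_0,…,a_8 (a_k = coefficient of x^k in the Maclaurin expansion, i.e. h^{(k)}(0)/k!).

L = (-32 + 128·x + 1536·x^2) + (19 - 32·x - 656·x^2 + 1536·x^3)·Dx + (-1 - 15·x - 240·x^3 + 256·x^4)·Dx^2  (order 2).
h: a_k = -7, -6, 55, -12, -1039, -18, 16363, -24, -262171, …
ICs: h(0) = -7, h′(0) = -6.

f: a_k = -3, -3, -3, -3, -3, -3, -3, -3, -3, …
g: a_k = 0, -4, 0, 64/3, 0, -1024/5, 0, 16384/7, 0, …
h₀=f+g: left-lcm gives L₀, ord ≤ 3.
Derive L from L₀ (diff closure).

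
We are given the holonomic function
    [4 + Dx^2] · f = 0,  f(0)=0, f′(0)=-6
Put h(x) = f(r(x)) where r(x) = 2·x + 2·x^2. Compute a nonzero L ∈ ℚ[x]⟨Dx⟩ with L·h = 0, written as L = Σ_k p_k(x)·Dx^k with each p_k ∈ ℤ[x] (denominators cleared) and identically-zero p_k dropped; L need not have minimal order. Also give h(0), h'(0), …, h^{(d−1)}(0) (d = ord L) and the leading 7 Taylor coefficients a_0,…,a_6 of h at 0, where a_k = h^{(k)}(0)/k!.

f: a_k = 0, -6, 0, 4, 0, -4/5, 0, …
Substitute x→r, Dx→(1/r')Dx; clear ⇒ L₀.
L = (16 + 96·x + 192·x^2 + 128·x^3) - 2·Dx + (1 + 2·x)·Dx^2  (order 2).
h: a_k = 0, -12, -12, 32, 96, 352/5, -96, …
ICs: h(0) = 0, h′(0) = -12.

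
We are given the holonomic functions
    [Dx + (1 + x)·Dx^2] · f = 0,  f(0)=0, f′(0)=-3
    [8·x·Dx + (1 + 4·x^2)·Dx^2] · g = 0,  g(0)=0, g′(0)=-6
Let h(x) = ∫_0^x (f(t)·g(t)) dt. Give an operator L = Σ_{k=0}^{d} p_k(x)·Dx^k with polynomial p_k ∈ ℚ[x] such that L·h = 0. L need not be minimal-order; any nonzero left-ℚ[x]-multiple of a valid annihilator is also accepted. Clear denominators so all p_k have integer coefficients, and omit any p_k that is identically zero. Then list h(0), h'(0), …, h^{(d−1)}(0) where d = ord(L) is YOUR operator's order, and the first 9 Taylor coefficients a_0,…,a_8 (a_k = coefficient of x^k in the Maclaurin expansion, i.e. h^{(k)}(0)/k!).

L = (288 + 560·x + 3584·x^2 + 8640·x^3 + 7680·x^4 + 3328·x^5 + 1024·x^7)·Dx^2 + (258 + 1840·x + 6992·x^2 + 19264·x^3 + 29440·x^4 + 23808·x^5 + 8960·x^6 + 3072·x^7 + 3584·x^8)·Dx^3 + (36 + 628·x + 2496·x^2 + 6192·x^3 + 12288·x^4 + 15936·x^5 + 12288·x^6 + 5376·x^7 + 3072·x^8 + 2048·x^9)·Dx^4 + (17 + 66·x + 241·x^2 + 608·x^3 + 1152·x^4 + 1728·x^5 + 2016·x^6 + 1536·x^7 + 768·x^8 + 512·x^9 + 256·x^10)·Dx^5  (order 5).
h: a_k = 0, 0, 0, 6, -9/4, -18/5, 5/4, 38/5, -129/40, …
ICs: h(0) = 0, h′(0) = 0, h′′(0) = 0, h′′′(0) = 36, h′′′′(0) = -54.

f: a_k = 0, -3, 3/2, -1, 3/4, -3/5, 1/2, -3/7, 3/8, …
g: a_k = 0, -6, 0, 8, 0, -96/5, 0, 384/7, 0, …
Product ⇒ symmetric product L₀, ord ≤ 4.
∫: right-multiply L₀ by Dx.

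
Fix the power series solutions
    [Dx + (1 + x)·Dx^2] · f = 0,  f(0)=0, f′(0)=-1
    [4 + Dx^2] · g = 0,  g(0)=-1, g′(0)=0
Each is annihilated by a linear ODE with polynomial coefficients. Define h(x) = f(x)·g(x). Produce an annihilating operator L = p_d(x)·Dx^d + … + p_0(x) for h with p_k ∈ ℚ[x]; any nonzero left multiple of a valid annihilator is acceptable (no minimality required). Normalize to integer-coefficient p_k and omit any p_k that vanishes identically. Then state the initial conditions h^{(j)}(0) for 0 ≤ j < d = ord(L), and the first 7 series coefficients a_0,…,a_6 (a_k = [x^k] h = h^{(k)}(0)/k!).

L = (168 + 864·x + 1456·x^2 + 1024·x^3 + 256·x^4) + (112 + 368·x + 384·x^2 + 128·x^3)·Dx + (102 + 464·x + 744·x^2 + 512·x^3 + 128·x^4)·Dx^2 + (28 + 92·x + 96·x^2 + 32·x^3)·Dx^3 + (15 + 62·x + 95·x^2 + 64·x^3 + 16·x^4)·Dx^4  (order 4).
h: a_k = 0, 1, -1/2, -5/3, 3/4, 1/5, 0, …
ICs: h(0) = 0, h′(0) = 1, h′′(0) = -1, h′′′(0) = -10.

f: a_k = 0, -1, 1/2, -1/3, 1/4, -1/5, 1/6, …
g: a_k = -1, 0, 2, 0, -2/3, 0, 4/45, …
Product ⇒ symmetric product L₀, ord ≤ 4.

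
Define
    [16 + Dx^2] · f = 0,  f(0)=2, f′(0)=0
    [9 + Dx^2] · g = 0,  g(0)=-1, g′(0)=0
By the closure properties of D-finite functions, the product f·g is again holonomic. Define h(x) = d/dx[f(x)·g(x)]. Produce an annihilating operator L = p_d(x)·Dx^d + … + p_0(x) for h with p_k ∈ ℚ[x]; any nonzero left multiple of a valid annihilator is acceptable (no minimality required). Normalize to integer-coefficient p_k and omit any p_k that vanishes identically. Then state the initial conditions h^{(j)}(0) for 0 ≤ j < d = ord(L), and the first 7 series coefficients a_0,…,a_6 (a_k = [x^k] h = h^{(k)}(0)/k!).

L = 49 + 50·Dx^2 + Dx^4  (order 4).
h: a_k = 0, 50, 0, -1201/3, 0, 11765/12, 0, …
ICs: h(0) = 0, h′(0) = 50, h′′(0) = 0, h′′′(0) = -2402.

f: a_k = 2, 0, -16, 0, 64/3, 0, -512/45, …
g: a_k = -1, 0, 9/2, 0, -27/8, 0, 81/80, …
Sym-product of L_f,L_g gives L₀ (≤ ord 4).
h=h₀': d/dx-closure on L₀ ⇒ L.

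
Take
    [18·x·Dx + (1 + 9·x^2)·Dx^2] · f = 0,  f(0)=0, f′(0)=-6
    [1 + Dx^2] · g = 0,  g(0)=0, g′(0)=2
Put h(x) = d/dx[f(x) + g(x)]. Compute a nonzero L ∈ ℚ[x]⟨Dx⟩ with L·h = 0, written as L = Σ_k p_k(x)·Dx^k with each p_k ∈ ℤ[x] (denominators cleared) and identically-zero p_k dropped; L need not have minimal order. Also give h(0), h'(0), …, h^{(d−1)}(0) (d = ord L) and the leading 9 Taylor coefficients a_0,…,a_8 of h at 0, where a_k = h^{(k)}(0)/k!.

f: a_k = 0, -6, 0, 18, 0, -486/5, 0, 4374/7, 0, …
g: a_k = 0, 2, 0, -1/3, 0, 1/60, 0, -1/2520, 0, …
f+g: L₀ = lclm(L_f,L_g), ord ≤ 2+2.
h=h₀': d/dx-closure on L₀ ⇒ L.
L = (-1926·x + 17820·x^3 + 1458·x^5) + (-17 + 351·x^2 + 4617·x^4 + 729·x^6)·Dx + (-1926·x + 17820·x^3 + 1458·x^5)·Dx^2 + (-17 + 351·x^2 + 4617·x^4 + 729·x^6)·Dx^3  (order 3).
h: a_k = -4, 0, 53, 0, -5831/12, 0, 1574639/360, 0, -793618559/20160, …
ICs: h(0) = -4, h′(0) = 0, h′′(0) = 106.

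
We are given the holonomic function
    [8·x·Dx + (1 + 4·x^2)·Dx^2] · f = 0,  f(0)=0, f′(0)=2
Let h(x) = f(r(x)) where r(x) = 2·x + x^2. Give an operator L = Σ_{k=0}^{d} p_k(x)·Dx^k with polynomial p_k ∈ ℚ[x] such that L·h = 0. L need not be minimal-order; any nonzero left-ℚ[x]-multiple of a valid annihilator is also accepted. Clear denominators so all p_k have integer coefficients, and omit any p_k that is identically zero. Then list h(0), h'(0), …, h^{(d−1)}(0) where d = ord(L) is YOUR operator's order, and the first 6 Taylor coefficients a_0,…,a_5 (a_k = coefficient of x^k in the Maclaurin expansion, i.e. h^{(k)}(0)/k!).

f: a_k = 0, 2, 0, -8/3, 0, 32/5, …
Substitute x→r, Dx→(1/r')Dx; clear ⇒ L₀.
L = (-1 + 32·x + 64·x^2 + 48·x^3 + 12·x^4)·Dx + (1 + x + 16·x^2 + 32·x^3 + 20·x^4 + 4·x^5)·Dx^2  (order 2).
h: a_k = 0, 4, 2, -64/3, -32, 944/5, …
ICs: h(0) = 0, h′(0) = 4.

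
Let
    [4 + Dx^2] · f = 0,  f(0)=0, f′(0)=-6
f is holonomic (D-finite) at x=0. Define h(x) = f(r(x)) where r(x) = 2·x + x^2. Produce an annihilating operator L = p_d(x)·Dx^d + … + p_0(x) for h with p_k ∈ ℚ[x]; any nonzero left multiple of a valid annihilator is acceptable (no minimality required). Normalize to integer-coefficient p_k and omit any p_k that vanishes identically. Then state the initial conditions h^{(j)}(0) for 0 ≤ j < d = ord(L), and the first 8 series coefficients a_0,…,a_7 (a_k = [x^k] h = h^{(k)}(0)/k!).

f: a_k = 0, -6, 0, 4, 0, -4/5, 0, 8/105, …
Change of var in L_f (x↦r) gives L₀.
L = (16 + 48·x + 48·x^2 + 16·x^3) - Dx + (1 + x)·Dx^2  (order 2).
h: a_k = 0, -12, -6, 32, 48, -8/5, -60, -5696/105, …
ICs: h(0) = 0, h′(0) = -12.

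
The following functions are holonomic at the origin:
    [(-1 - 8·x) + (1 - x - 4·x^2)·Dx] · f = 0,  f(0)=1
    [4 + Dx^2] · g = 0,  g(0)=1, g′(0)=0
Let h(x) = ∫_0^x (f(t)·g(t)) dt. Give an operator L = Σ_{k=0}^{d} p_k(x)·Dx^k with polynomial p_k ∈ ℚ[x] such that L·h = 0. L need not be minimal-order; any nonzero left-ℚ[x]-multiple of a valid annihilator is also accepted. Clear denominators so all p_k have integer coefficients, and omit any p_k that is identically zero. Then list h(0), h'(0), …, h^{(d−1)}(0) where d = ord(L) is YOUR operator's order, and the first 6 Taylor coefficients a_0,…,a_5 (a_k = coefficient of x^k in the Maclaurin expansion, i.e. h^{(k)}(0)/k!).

f: a_k = 1, 1, 5, 9, 29, 65, …
g: a_k = 1, 0, -2, 0, 2/3, 0, …
L₀ := L_f ⊗_s L_g (sym. prod.), ord ≤ 2.
Integrate: L := L₀·Dx.
L = (4 + 4·x + 16·x^2)·Dx + (2 + 16·x)·Dx^2 + (-1 + x + 4·x^2)·Dx^3  (order 3).
h: a_k = 0, 1, 1/2, 1, 7/4, 59/15, …
ICs: h(0) = 0, h′(0) = 1, h′′(0) = 1.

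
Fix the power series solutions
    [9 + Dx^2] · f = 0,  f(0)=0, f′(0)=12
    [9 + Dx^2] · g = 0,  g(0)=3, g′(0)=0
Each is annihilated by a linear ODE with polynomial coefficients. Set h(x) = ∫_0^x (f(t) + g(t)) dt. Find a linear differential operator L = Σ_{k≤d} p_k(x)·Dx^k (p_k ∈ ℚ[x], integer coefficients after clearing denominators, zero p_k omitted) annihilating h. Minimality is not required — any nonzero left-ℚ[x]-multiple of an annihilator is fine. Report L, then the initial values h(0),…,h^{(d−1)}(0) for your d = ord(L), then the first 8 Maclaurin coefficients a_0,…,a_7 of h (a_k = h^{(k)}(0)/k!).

f: a_k = 0, 12, 0, -18, 0, 81/10, 0, -243/140, …
g: a_k = 3, 0, -27/2, 0, 81/8, 0, -243/80, 0, …
Sum ⇒ L₀ = lclm(L_f,L_g) in ℚ(x)⟨Dx⟩.
h=∫₀ˣh₀: take L = L₀·Dx.
L = 9·Dx + Dx^3  (order 3).
h: a_k = 0, 3, 6, -9/2, -9/2, 81/40, 27/20, -243/560, …
ICs: h(0) = 0, h′(0) = 3, h′′(0) = 12.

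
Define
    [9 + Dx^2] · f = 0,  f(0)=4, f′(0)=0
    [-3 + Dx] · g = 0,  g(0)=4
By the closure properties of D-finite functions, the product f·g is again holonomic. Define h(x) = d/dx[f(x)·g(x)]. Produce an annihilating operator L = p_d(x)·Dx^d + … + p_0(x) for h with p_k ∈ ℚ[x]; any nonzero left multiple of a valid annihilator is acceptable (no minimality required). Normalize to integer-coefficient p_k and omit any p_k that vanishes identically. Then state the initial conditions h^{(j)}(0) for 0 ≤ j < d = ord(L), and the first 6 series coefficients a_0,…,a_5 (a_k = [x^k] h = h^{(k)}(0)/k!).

f: a_k = 4, 0, -18, 0, 27/2, 0, …
g: a_k = 4, 12, 18, 18, 27/2, 81/10, …
L₀ := L_f ⊗_s L_g (sym. prod.), ord ≤ 2.
Differentiate: ansatz ord ≤ ord L₀ ⇒ L.
L = 18 - 6·Dx + Dx^2  (order 2).
h: a_k = 48, 0, -432, -864, -648, 0, …
ICs: h(0) = 48, h′(0) = 0.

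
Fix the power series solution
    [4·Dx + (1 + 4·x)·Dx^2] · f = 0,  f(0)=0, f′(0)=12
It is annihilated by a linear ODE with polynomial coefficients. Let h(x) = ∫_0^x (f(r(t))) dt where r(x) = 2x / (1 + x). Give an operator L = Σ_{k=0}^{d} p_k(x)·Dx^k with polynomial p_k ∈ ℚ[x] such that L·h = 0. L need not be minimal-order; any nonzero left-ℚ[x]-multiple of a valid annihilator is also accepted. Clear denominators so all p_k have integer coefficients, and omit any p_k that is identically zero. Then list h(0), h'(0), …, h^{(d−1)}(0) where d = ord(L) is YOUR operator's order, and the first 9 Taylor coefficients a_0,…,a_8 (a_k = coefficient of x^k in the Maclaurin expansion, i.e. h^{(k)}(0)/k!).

f: a_k = 0, 12, -24, 64, -192, 3072/5, -2048, 49152/7, -24576, …
h₀=f(r): pull back L_f along r ⇒ L₀.
h=∫h₀ ⇒ L = L₀·Dx.
L = (10 + 18·x)·Dx^2 + (1 + 10·x + 9·x^2)·Dx^3  (order 3).
h: a_k = 0, 0, 12, -40, 182, -984, 29524/5, -37960, 1793613/7, …
ICs: h(0) = 0, h′(0) = 0, h′′(0) = 24.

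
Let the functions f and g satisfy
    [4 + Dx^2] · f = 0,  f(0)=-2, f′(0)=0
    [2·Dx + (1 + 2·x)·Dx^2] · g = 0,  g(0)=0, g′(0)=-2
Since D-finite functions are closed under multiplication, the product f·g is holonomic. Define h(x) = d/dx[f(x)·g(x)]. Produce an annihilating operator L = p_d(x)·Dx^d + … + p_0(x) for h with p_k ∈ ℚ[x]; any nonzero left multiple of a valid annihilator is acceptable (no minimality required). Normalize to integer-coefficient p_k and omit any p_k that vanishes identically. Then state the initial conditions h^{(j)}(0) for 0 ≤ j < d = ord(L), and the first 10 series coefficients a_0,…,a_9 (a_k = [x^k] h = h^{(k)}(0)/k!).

f: a_k = -2, 0, 4, 0, -4/3, 0, 8/45, 0, -4/315, 0, …
g: a_k = 0, -2, 2, -8/3, 4, -32/5, 32/3, -128/7, 32, -512/9, …
L₀ := L_f ⊗_s L_g (sym. prod.), ord ≤ 4.
Differentiate: ansatz ord ≤ ord L₀ ⇒ L.
L = (-400 - 1408·x - 2688·x^2 + 1536·x^3 + 11008·x^4 + 12288·x^5 + 4096·x^6) + (-192 - 512·x + 640·x^2 + 3840·x^3 + 5120·x^4 + 2048·x^5)·Dx + (-112 - 352·x - 224·x^2 + 2304·x^3 + 6272·x^4 + 6144·x^5 + 2048·x^6)·Dx^2 + (-48 - 128·x + 160·x^2 + 960·x^3 + 1280·x^4 + 512·x^5)·Dx^3 + (-3 + 112·x^2 + 480·x^3 + 880·x^4 + 768·x^5 + 256·x^6)·Dx^4  (order 4).
h: a_k = 4, -8, -8, 0, 24, -48, 496/5, -9472/45, 9208/21, -56912/63, …
ICs: h(0) = 4, h′(0) = -8, h′′(0) = -16, h′′′(0) = 0.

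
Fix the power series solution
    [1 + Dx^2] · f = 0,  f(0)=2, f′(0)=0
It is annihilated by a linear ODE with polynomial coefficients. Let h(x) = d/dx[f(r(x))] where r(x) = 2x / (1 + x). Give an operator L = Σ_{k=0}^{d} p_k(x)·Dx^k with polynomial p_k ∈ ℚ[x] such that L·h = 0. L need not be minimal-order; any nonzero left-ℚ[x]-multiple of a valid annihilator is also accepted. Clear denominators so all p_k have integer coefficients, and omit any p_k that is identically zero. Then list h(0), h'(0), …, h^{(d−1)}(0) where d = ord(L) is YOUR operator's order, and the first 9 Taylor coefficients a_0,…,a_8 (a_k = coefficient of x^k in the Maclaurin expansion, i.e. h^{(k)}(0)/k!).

L = (10 + 12·x + 6·x^2) + (6 + 18·x + 18·x^2 + 6·x^3)·Dx + (1 + 4·x + 6·x^2 + 4·x^3 + x^4)·Dx^2  (order 2).
h: a_k = 0, -8, 24, -128/3, 160/3, -616/15, -56/5, 37664/315, -10336/35, …
ICs: h(0) = 0, h′(0) = -8.

f: a_k = 2, 0, -1, 0, 1/12, 0, -1/360, 0, 1/20160, …
Change of var in L_f (x↦r) gives L₀.
Differentiate: ansatz ord ≤ ord L₀ ⇒ L.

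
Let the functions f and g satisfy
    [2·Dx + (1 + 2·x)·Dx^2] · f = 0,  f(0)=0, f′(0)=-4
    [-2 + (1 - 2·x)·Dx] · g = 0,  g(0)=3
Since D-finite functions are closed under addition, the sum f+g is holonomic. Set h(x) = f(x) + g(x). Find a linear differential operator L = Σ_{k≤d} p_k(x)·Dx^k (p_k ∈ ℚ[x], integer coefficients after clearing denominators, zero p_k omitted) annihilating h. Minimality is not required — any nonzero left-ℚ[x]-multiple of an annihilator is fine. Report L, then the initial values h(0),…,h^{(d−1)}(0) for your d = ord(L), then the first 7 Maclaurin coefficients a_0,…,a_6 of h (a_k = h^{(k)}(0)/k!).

f: a_k = 0, -4, 4, -16/3, 8, -64/5, 64/3, …
g: a_k = 3, 6, 12, 24, 48, 96, 192, …
Weyl lclm of L_f,L_g ⇒ L₀ (ord ≤ 3).
L = (-40 - 16·x)·Dx + (-8 - 64·x - 32·x^2)·Dx^2 + (3 + 2·x - 12·x^2 - 8·x^3)·Dx^3  (order 3).
h: a_k = 3, 2, 16, 56/3, 56, 416/5, 640/3, …
ICs: h(0) = 3, h′(0) = 2, h′′(0) = 32.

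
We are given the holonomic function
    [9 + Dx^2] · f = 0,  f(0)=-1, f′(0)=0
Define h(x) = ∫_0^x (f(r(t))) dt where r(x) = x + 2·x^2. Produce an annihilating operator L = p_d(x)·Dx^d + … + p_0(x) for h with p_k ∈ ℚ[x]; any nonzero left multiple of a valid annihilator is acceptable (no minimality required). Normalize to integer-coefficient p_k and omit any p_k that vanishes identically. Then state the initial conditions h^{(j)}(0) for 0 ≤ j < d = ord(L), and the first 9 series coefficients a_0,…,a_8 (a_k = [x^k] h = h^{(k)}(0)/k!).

L = (9 + 108·x + 432·x^2 + 576·x^3)·Dx - 4·Dx^2 + (1 + 4·x)·Dx^3  (order 3).
h: a_k = 0, -1, 0, 3/2, 9/2, 117/40, -9/2, -6399/560, -1917/160, …
ICs: h(0) = 0, h′(0) = -1, h′′(0) = 0.

f: a_k = -1, 0, 9/2, 0, -27/8, 0, 81/80, 0, -729/4480, …
Change of var in L_f (x↦r) gives L₀.
Integrate: L := L₀·Dx.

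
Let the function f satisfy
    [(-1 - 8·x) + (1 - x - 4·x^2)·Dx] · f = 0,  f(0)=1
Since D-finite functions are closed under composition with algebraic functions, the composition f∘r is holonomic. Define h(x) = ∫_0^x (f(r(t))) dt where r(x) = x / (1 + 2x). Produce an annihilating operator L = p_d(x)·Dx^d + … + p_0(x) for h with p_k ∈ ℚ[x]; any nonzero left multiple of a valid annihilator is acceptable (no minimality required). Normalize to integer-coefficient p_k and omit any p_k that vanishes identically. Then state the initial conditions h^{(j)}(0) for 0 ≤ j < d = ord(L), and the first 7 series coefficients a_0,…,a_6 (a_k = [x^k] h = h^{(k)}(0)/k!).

L = (1 + 10·x)·Dx + (-1 - 5·x - 4·x^2 + 4·x^3)·Dx^2  (order 2).
h: a_k = 0, 1, 1/2, 1, -7/4, 27/5, -95/6, …
ICs: h(0) = 0, h′(0) = 1.

f: a_k = 1, 1, 5, 9, 29, 65, 181, …
f∘r: x↦r, Dx↦Dx/r' in L_f ⇒ L₀.
h=∫₀ˣh₀: take L = L₀·Dx.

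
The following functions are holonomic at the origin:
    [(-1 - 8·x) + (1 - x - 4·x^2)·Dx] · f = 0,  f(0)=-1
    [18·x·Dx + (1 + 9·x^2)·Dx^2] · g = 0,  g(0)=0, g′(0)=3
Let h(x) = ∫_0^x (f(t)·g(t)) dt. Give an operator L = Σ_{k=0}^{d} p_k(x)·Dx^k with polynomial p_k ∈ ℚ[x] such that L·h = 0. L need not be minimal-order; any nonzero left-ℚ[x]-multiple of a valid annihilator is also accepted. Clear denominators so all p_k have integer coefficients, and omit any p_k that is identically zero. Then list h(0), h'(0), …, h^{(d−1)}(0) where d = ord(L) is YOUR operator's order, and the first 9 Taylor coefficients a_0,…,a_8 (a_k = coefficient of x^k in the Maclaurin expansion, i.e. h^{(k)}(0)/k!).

L = (8 + 18·x + 216·x^2)·Dx + (2 - 2·x + 36·x^2 + 216·x^3)·Dx^2 + (-1 + x - 5·x^2 + 9·x^3 + 36·x^4)·Dx^3  (order 3).
h: a_k = 0, 0, -3/2, -1, -3/2, -18/5, -151/10, -813/35, -186/7, …
ICs: h(0) = 0, h′(0) = 0, h′′(0) = -3.

f: a_k = -1, -1, -5, -9, -29, -65, -181, -441, -1165, …
g: a_k = 0, 3, 0, -9, 0, 243/5, 0, -2187/7, 0, …
h₀=f·g: eliminate ⇒ L₀, order ≤ 1·2.
h=∫h₀ ⇒ L = L₀·Dx.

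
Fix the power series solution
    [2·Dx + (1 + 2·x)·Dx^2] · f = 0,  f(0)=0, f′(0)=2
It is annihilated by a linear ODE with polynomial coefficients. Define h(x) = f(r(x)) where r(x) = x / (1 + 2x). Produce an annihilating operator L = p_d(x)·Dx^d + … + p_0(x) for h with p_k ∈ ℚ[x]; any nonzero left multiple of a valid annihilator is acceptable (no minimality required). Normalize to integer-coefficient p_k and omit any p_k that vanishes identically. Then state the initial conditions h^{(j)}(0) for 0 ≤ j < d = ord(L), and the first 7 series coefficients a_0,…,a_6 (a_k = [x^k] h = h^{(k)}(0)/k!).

f: a_k = 0, 2, -2, 8/3, -4, 32/5, -32/3, …
h₀=f(r): pull back L_f along r ⇒ L₀.
L = (6 + 16·x)·Dx + (1 + 6·x + 8·x^2)·Dx^2  (order 2).
h: a_k = 0, 2, -6, 56/3, -60, 992/5, -672, …
ICs: h(0) = 0, h′(0) = 2.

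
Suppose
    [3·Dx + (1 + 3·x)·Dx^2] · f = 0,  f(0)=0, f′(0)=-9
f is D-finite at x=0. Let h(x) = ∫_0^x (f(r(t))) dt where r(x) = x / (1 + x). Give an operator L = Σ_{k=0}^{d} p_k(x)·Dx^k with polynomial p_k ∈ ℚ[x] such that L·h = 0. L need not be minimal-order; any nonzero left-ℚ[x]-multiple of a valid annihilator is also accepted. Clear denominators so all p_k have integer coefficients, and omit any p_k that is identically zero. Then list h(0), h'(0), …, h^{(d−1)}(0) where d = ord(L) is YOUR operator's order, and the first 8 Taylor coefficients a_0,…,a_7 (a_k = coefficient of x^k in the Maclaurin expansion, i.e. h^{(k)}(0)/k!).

f: a_k = 0, -9, 27/2, -27, 243/4, -729/5, 729/2, -6561/7, …
h₀=f(r): pull back L_f along r ⇒ L₀.
∫: right-multiply L₀ by Dx.
L = (5 + 8·x)·Dx^2 + (1 + 5·x + 4·x^2)·Dx^3  (order 3).
h: a_k = 0, 0, -9/2, 15/2, -63/4, 153/4, -1023/10, 585/2, …
ICs: h(0) = 0, h′(0) = 0, h′′(0) = -9.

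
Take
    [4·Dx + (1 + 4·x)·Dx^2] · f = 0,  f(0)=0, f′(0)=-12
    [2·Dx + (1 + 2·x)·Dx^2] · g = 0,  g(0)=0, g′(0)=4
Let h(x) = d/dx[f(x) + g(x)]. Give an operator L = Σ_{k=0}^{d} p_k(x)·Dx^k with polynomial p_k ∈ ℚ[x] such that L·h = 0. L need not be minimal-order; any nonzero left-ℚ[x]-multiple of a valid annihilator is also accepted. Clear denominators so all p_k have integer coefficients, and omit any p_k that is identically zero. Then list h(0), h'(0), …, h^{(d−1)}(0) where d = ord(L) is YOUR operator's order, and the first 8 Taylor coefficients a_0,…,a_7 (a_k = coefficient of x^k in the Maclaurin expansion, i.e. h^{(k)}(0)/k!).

f: a_k = 0, -12, 24, -64, 192, -3072/5, 2048, -49152/7, …
g: a_k = 0, 4, -4, 16/3, -8, 64/5, -64/3, 256/7, …
Sum ⇒ L₀ = lclm(L_f,L_g) in ℚ(x)⟨Dx⟩.
Derive L from L₀ (diff closure).
L = 16 + (12 + 32·x)·Dx + (1 + 6·x + 8·x^2)·Dx^2  (order 2).
h: a_k = -8, 40, -176, 736, -3008, 12160, -48896, 196096, …
ICs: h(0) = -8, h′(0) = 40.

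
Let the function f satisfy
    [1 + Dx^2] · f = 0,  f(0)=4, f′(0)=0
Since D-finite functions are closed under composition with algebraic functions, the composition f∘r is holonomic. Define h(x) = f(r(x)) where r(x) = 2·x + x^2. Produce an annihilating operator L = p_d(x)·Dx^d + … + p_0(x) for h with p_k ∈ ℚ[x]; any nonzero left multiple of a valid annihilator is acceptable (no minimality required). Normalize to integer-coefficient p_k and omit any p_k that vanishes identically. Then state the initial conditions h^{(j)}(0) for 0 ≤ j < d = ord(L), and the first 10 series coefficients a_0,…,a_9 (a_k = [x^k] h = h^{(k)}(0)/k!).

f: a_k = 4, 0, -2, 0, 1/6, 0, -1/180, 0, 1/10080, 0, …
h₀=f(r): pull back L_f along r ⇒ L₀.
L = (4 + 12·x + 12·x^2 + 4·x^3) - Dx + (1 + x)·Dx^2  (order 2).
h: a_k = 4, 0, -8, -8, 2/3, 16/3, 164/45, 4/15, -719/630, -248/315, …
ICs: h(0) = 4, h′(0) = 0.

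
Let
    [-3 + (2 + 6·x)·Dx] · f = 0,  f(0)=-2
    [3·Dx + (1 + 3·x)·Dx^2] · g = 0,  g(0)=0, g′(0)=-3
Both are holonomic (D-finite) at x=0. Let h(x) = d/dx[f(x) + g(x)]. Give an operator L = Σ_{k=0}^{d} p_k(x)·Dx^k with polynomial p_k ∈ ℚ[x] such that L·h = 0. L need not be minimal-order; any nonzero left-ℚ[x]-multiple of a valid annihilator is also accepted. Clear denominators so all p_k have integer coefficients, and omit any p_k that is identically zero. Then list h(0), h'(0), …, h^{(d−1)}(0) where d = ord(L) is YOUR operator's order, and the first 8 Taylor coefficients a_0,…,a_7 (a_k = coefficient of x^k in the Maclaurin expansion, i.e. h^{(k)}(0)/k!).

f: a_k = -2, -3, 9/4, -27/8, 405/64, -1701/128, 15309/512, -72171/1024, …
g: a_k = 0, -3, 9/2, -9, 81/4, -243/5, 243/2, -2187/7, …
L₀ := lclm(L_f,L_g); ord L₀ ≤ 1+2.
Derive L from L₀ (diff closure).
L = 9 + (15 + 45·x)·Dx + (2 + 12·x + 18·x^2)·Dx^2  (order 2).
h: a_k = -6, 27/2, -297/8, 1701/16, -39609/128, 232551/256, -2744685/1024, 16251597/2048, …
ICs: h(0) = -6, h′(0) = 27/2.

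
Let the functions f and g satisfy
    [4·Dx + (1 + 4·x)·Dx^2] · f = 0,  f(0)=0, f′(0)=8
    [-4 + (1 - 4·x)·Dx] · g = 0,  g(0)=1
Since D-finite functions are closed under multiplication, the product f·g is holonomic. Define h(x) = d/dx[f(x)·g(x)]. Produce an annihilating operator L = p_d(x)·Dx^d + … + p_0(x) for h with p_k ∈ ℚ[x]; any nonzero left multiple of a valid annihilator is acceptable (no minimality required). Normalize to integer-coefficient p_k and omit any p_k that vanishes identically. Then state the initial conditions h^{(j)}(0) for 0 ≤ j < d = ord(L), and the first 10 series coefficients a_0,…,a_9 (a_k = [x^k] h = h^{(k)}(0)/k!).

f: a_k = 0, 8, -16, 128/3, -128, 2048/5, -4096/3, 32768/7, -16384, 524288/9, …
g: a_k = 1, 4, 16, 64, 256, 1024, 4096, 16384, 65536, 262144, …
Product ⇒ symmetric product L₀, ord ≤ 2.
h₀' ⇒ L via d/dx closure of L₀.
L = 64 + (4 + 80·x)·Dx + (-1 + 16·x^2)·Dx^2  (order 2).
h: a_k = 8, 32, 320, 3584/3, 24064/3, 151552/5, 2613248/15, 69861376/105, 123142144/35, 853016576/63, …
ICs: h(0) = 8, h′(0) = 32.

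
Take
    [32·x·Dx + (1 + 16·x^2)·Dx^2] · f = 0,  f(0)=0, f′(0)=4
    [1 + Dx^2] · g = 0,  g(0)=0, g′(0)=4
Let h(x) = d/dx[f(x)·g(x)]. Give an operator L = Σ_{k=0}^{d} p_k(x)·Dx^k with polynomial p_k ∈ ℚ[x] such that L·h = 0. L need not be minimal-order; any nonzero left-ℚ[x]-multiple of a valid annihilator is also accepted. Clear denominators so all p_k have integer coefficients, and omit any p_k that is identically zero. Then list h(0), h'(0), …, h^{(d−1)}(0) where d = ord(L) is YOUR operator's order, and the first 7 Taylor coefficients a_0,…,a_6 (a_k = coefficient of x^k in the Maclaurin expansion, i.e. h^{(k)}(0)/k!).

L = (209105 + 6893664·x^2 + 261353216·x^4 + 52248576·x^6 - 2162688·x^8 - 60817408·x^10 + 16777216·x^12) + (108608·x + 9933824·x^3 + 133857280·x^5 + 44564480·x^7 + 20971520·x^9 + 67108864·x^11)·Dx + (210210 + 6980800·x^2 + 263314944·x^4 + 66224128·x^6 + 4063232·x^8 - 54525952·x^10 + 33554432·x^12)·Dx^2 + (108608·x + 9933824·x^3 + 133857280·x^5 + 44564480·x^7 + 20971520·x^9 + 67108864·x^11)·Dx^3 + (1105 + 87136·x^2 + 1961728·x^4 + 13975552·x^6 + 6225920·x^8 + 6291456·x^10 + 16777216·x^12)·Dx^4  (order 4).
h: a_k = 0, 32, 0, -352, 0, 15004/3, 0, …
ICs: h(0) = 0, h′(0) = 32, h′′(0) = 0, h′′′(0) = -2112.

f: a_k = 0, 4, 0, -64/3, 0, 1024/5, 0, …
g: a_k = 0, 4, 0, -2/3, 0, 1/30, 0, …
L₀ := L_f ⊗_s L_g (sym. prod.), ord ≤ 4.
Differentiate: ansatz ord ≤ ord L₀ ⇒ L.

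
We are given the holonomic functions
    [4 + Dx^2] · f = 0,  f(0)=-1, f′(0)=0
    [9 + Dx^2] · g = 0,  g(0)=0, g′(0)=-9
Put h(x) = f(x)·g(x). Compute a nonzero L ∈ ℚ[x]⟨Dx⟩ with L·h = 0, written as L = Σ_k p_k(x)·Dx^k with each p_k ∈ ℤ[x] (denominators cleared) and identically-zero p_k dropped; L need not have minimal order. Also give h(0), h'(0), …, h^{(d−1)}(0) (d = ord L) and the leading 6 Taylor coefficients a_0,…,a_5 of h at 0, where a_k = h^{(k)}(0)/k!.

L = 25 + 26·Dx^2 + Dx^4  (order 4).
h: a_k = 0, 9, 0, -63/2, 0, 1563/40, …
ICs: h(0) = 0, h′(0) = 9, h′′(0) = 0, h′′′(0) = -189.

f: a_k = -1, 0, 2, 0, -2/3, 0, …
g: a_k = 0, -9, 0, 27/2, 0, -243/40, …
h₀=f·g: eliminate ⇒ L₀, order ≤ 2·2.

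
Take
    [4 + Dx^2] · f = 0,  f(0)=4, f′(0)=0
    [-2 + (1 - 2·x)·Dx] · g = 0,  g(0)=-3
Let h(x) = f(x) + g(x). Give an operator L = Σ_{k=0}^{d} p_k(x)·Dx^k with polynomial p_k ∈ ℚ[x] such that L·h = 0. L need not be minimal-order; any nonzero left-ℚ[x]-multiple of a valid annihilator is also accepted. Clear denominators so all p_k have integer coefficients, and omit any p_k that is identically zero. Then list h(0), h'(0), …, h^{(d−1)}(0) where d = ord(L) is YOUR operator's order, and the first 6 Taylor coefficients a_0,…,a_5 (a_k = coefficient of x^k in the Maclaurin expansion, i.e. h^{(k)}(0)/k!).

L = (-56 + 32·x - 32·x^2) + (12 - 40·x + 48·x^2 - 32·x^3)·Dx + (-14 + 8·x - 8·x^2)·Dx^2 + (3 - 10·x + 12·x^2 - 8·x^3)·Dx^3  (order 3).
h: a_k = 1, -6, -20, -24, -136/3, -96, …
ICs: h(0) = 1, h′(0) = -6, h′′(0) = -40.

f: a_k = 4, 0, -8, 0, 8/3, 0, …
g: a_k = -3, -6, -12, -24, -48, -96, …
L₀ := lclm(L_f,L_g); ord L₀ ≤ 2+1.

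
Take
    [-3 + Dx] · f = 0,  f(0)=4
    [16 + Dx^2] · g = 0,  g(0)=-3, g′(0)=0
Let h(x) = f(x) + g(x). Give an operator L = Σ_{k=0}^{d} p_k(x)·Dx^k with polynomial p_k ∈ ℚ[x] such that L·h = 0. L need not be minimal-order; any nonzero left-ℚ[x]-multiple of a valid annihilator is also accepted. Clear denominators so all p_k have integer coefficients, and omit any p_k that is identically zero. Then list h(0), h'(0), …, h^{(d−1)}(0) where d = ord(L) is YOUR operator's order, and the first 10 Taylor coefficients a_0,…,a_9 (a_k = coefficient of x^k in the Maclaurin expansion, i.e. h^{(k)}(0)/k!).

f: a_k = 4, 12, 18, 18, 27/2, 81/10, 81/20, 243/140, 729/1120, 243/1120, …
g: a_k = -3, 0, 24, 0, -32, 0, 256/15, 0, -512/105, 0, …
Weyl lclm of L_f,L_g ⇒ L₀ (ord ≤ 3).
L = -48 + 16·Dx - 3·Dx^2 + Dx^3  (order 3).
h: a_k = 1, 12, 42, 18, -37/2, 81/10, 1267/60, 243/140, -14197/3360, 243/1120, …
ICs: h(0) = 1, h′(0) = 12, h′′(0) = 84.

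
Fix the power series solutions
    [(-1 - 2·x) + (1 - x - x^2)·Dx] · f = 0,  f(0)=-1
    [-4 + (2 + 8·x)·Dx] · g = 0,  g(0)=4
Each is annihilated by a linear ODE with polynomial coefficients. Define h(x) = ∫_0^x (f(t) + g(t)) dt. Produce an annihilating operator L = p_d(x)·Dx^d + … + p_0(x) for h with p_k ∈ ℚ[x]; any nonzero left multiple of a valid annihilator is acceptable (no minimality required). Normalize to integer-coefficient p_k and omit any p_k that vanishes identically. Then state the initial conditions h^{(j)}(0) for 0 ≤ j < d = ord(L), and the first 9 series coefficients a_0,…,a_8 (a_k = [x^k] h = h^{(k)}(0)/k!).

f: a_k = -1, -1, -2, -3, -5, -8, -13, -21, -34, …
g: a_k = 4, 8, -8, 16, -40, 112, -336, 1056, -3432, …
f+g: L₀ = lclm(L_f,L_g), ord ≤ 1+1.
h=∫h₀ ⇒ L = L₀·Dx.
L = (-12 - 48·x - 48·x^2 - 40·x^3)·Dx + (8 + 30·x + 114·x^2 + 152·x^3 + 100·x^4)·Dx^2 + (1 - 5·x - 39·x^2 + 6·x^3 + 82·x^4 + 40·x^5)·Dx^3  (order 3).
h: a_k = 0, 3, 7/2, -10/3, 13/4, -9, 52/3, -349/7, 1035/8, …
ICs: h(0) = 0, h′(0) = 3, h′′(0) = 7.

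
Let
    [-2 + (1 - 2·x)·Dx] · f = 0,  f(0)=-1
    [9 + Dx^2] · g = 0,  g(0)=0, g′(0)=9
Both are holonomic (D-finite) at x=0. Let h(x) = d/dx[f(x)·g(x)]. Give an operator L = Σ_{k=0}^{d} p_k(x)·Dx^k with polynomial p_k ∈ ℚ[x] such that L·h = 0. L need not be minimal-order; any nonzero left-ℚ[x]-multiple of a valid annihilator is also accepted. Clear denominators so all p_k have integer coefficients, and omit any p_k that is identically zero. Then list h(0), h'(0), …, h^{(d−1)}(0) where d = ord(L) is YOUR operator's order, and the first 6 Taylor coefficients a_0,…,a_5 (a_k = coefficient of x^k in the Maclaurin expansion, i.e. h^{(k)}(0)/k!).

f: a_k = -1, -2, -4, -8, -16, -32, …
g: a_k = 0, 9, 0, -27/2, 0, 243/40, …
h₀=f·g: eliminate ⇒ L₀, order ≤ 1·2.
h=h₀': d/dx-closure on L₀ ⇒ L.
L = (1 - 36·x + 36·x^2) + (-4 + 8·x)·Dx + (1 - 4·x + 4·x^2)·Dx^2  (order 2).
h: a_k = -9, -36, -135/2, -180, -3843/8, -11529/10, …
ICs: h(0) = -9, h′(0) = -36.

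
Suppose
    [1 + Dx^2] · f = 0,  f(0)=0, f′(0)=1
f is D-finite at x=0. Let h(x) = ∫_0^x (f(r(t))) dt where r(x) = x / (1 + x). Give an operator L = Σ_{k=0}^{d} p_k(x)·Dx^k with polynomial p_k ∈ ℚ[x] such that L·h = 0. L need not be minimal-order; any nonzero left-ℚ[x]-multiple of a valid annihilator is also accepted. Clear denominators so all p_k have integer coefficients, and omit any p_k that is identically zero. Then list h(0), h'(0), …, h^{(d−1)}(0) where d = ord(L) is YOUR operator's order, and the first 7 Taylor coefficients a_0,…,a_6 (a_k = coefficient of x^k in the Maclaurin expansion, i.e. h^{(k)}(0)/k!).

f: a_k = 0, 1, 0, -1/6, 0, 1/120, 0, …
Change of var in L_f (x↦r) gives L₀.
h=∫h₀ ⇒ L = L₀·Dx.
L = Dx + (2 + 6·x + 6·x^2 + 2·x^3)·Dx^2 + (1 + 4·x + 6·x^2 + 4·x^3 + x^4)·Dx^3  (order 3).
h: a_k = 0, 0, 1/2, -1/3, 5/24, -1/10, 1/720, …
ICs: h(0) = 0, h′(0) = 0, h′′(0) = 1.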